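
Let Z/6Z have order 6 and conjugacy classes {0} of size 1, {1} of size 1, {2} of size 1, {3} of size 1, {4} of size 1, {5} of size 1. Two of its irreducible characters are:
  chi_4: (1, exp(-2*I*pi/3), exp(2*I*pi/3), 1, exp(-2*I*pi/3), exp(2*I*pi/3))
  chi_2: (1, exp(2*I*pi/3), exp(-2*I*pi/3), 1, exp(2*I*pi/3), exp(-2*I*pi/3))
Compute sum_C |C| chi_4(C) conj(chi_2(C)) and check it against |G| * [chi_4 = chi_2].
Sum = 0; so <chi_4, chi_2> = 0 (distinct irreducibles are orthogonal).

Explanation: Compute term by term over conjugacy classes (|C| * chi_4(C) * conj(chi_2(C))):
  1*(1)*conj(1) + 1*(exp(-2*I*pi/3))*conj(exp(2*I*pi/3)) + 1*(exp(2*I*pi/3))*conj(exp(-2*I*pi/3)) + 1*(1)*conj(1) + 1*(exp(-2*I*pi/3))*conj(exp(2*I*pi/3)) + 1*(exp(2*I*pi/3))*conj(exp(-2*I*pi/3))
  = (1) + (exp(2*I*pi/3)) + (exp(-2*I*pi/3)) + (1) + (exp(2*I*pi/3)) + (exp(-2*I*pi/3))
  = 0.
(Exp terms are combined using exp(i*s)*conj(exp(i*t)) = exp(i*(s-t)), and sums of them are collapsed using the identity that for every m > 1 the m distinct m-th roots of unity sum to 0, e.g. 1 + exp(2*I*pi/3) + exp(-2*I*pi/3) = 0.)
Dividing by |G| = 6 gives 0/6 = 0, matching the row-orthogonality relation <chi_4, chi_2> = [chi_4 = chi_2].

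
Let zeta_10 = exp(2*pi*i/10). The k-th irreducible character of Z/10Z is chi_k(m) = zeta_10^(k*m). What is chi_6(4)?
chi_6(4) = zeta_10^24 = exp(4*I*pi/5)

Explanation: chi_6(4) = zeta_10^(6*4) = zeta_10^24. Since zeta_10^10 = 1, this equals zeta_10^4 = exp(2*pi*i*4/10) = exp(4*I*pi/5).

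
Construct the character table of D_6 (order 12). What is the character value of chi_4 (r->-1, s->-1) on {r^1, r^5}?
Conjugacy classes: {e} of size 1, {r^3} of size 1, {r^1, r^5} of size 2, {r^2, r^4} of size 2, {s, sr^2, ...} of size 3, {sr, sr^3, ...} of size 3.
Character table:
  irrep \ class              {e} (size 1)  {r^3} (size 1)  {r^1, r^5} (size 2)  {r^2, r^4} (size 2)  {s, sr^2, ...} (size 3)  {sr, sr^3, ...} (size 3)
  chi_1 (triv)               1             1               1                    1                    1                        1                       
  chi_2 (sign: r->1, s->-1)  1             1               1                    1                    -1                       -1                      
  chi_3 (r->-1, s->1)        1             -1              -1                   1                    1                        -1                      
  chi_4 (r->-1, s->-1)       1             -1              -1                   1                    -1                       1                       
  chi_5 (2d, j=1)            2             -2              1                    -1                   0                        0                       
  chi_6 (2d, j=2)            2             2               -1                   -1                   0                        0                       

Spot check: chi_4 (r->-1, s->-1) on {r^1, r^5} = -1.

Justification: D_6 has order 2*6 = 12 with 6 conjugacy classes, hence 6 irreducibles. Sum of squared dims 1 + 1 + 1 + 1 + 4 + 4 = 12 = |G|. Linear characters come from the abelianisation; the 2-dimensional irreps have character r^k -> 2*cos(2*pi*j*k/6), reflections -> 0.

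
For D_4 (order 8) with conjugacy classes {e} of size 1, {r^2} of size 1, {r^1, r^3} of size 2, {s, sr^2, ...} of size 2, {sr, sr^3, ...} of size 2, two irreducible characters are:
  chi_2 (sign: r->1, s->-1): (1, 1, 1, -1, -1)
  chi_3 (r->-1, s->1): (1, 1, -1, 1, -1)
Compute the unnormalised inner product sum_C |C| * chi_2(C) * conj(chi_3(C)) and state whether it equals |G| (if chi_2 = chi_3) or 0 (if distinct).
Sum = 0; so <chi_2, chi_3> = 0 (distinct irreducibles are orthogonal).

Justification: Compute term by term over conjugacy classes (|C| * chi_2(C) * conj(chi_3(C))):
  1*(1)*conj(1) + 1*(1)*conj(1) + 2*(1)*conj(-1) + 2*(-1)*conj(1) + 2*(-1)*conj(-1)
  = (1) + (1) + (-2) + (-2) + (2)
  = 0.
Dividing by |G| = 8 gives 0/8 = 0, matching the row-orthogonality relation <chi_2, chi_3> = [chi_2 = chi_3].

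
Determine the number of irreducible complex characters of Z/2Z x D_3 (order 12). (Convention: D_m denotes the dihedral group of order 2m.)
6

Solution. The number of irreducible complex representations of a finite group equals its number of conjugacy classes. For a direct product, #classes(G x H) = #classes(G) * #classes(H). Z/2Z has 2 classes (abelian), D_3 has 3 classes, so 2 * 3 = 6, so Z/2Z x D_3 (order 12) has exactly 6 irreducible complex representations.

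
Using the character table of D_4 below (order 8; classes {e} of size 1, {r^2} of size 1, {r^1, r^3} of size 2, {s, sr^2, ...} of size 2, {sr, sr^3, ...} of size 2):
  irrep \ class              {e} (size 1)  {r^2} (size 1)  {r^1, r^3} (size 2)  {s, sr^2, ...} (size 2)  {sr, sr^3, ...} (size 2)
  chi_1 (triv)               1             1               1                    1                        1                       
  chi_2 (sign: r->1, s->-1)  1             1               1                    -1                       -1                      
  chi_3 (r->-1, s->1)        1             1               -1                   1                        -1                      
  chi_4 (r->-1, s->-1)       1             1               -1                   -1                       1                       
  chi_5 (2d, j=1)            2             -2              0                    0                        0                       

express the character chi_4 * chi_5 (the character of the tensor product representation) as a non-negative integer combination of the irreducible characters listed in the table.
chi_4 tensor chi_5 = chi_5 (all other irreducibles have multiplicity 0).

Justification: The character of a tensor product is the pointwise product (chi_4 * chi_5)(C) = chi_4(C) * chi_5(C):
  {e}: (1)*(2), {r^2}: (1)*(-2), {r^1, r^3}: (-1)*(0), {s, sr^2, ...}: (-1)*(0), {sr, sr^3, ...}: (1)*(0)
so (chi_4 * chi_5) takes values
  {e} -> 2, {r^2} -> -2, {r^1, r^3} -> 0, {s, sr^2, ...} -> 0, {sr, sr^3, ...} -> 0.
Now take the inner product of this character with each irreducible chi from the table, <chi_4*chi_5, chi> = (1/8) sum_C |C| (chi_4*chi_5)(C) conj(chi(C)):
  <chi_4*chi_5, chi_1> = (1/8)[1*(2)*conj(1) + 1*(-2)*conj(1) + 2*(0)*conj(1) + 2*(0)*conj(1) + 2*(0)*conj(1)]
      = (1/8)[(2) + (-2) + (0) + (0) + (0)] = 0/8 = 0
  <chi_4*chi_5, chi_2> = (1/8)[1*(2)*conj(1) + 1*(-2)*conj(1) + 2*(0)*conj(1) + 2*(0)*conj(-1) + 2*(0)*conj(-1)]
      = (1/8)[(2) + (-2) + (0) + (0) + (0)] = 0/8 = 0
  <chi_4*chi_5, chi_3> = (1/8)[1*(2)*conj(1) + 1*(-2)*conj(1) + 2*(0)*conj(-1) + 2*(0)*conj(1) + 2*(0)*conj(-1)]
      = (1/8)[(2) + (-2) + (0) + (0) + (0)] = 0/8 = 0
  <chi_4*chi_5, chi_4> = (1/8)[1*(2)*conj(1) + 1*(-2)*conj(1) + 2*(0)*conj(-1) + 2*(0)*conj(-1) + 2*(0)*conj(1)]
      = (1/8)[(2) + (-2) + (0) + (0) + (0)] = 0/8 = 0
  <chi_4*chi_5, chi_5> = (1/8)[1*(2)*conj(2) + 1*(-2)*conj(-2) + 2*(0)*conj(0) + 2*(0)*conj(0) + 2*(0)*conj(0)]
      = (1/8)[(4) + (4) + (0) + (0) + (0)] = 8/8 = 1
Hence the multiplicities are chi_5: 1. Dimension check: dim(chi_4)*dim(chi_5) = 1*2 = 2 and sum (mult * dim) = 1*2 = 2.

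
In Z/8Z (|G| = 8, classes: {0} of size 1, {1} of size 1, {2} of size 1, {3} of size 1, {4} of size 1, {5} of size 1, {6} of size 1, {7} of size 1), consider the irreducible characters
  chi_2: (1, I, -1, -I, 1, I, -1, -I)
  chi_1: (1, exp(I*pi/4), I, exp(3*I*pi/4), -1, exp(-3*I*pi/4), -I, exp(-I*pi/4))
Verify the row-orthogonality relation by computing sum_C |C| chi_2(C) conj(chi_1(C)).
Sum = 0; so <chi_2, chi_1> = 0 (distinct irreducibles are orthogonal).

Details: Compute term by term over conjugacy classes (|C| * chi_2(C) * conj(chi_1(C))):
  1*(1)*conj(1) + 1*(I)*conj(exp(I*pi/4)) + 1*(-1)*conj(I) + 1*(-I)*conj(exp(3*I*pi/4)) + 1*(1)*conj(-1) + 1*(I)*conj(exp(-3*I*pi/4)) + 1*(-1)*conj(-I) + 1*(-I)*conj(exp(-I*pi/4))
  = (1) + (exp(I*pi/4)) + (I) + (-exp(-I*pi/4)) + (-1) + (exp(-3*I*pi/4)) + (-I) + (-exp(3*I*pi/4))
  = 0.
(Exp terms are combined using exp(i*s)*conj(exp(i*t)) = exp(i*(s-t)), and sums of them are collapsed using the identity that for every m > 1 the m distinct m-th roots of unity sum to 0, e.g. 1 + exp(2*I*pi/3) + exp(-2*I*pi/3) = 0.)
Dividing by |G| = 8 gives 0/8 = 0, matching the row-orthogonality relation <chi_2, chi_1> = [chi_2 = chi_1].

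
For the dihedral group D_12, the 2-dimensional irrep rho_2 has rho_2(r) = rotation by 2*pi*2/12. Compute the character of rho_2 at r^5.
chi_{rho_2}(r^5) = 2*cos(2*pi*2*5/12) = 1

Reasoning: rho_2(r^5) is rotation by angle 2*pi*2*5/12, whose trace is 2*cos(2*pi*2*5/12) = 1.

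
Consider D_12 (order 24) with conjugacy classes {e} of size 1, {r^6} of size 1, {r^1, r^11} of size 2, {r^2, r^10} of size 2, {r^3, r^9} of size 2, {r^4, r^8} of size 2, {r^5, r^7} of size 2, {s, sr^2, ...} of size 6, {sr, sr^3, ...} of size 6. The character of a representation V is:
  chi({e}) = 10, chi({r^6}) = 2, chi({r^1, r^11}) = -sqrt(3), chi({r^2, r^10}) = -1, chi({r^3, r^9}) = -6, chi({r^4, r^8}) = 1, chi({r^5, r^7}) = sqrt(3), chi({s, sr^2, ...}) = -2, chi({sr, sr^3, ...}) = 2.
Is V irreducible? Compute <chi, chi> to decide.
Not irreducible (reducible): <chi, chi> = 10 > 1.

Details: <chi, chi> = (1/|G|) sum_C |C| * |chi(C)|^2 = (1/24)[1*|10|^2 + 1*|2|^2 + 2*|-sqrt(3)|^2 + 2*|-1|^2 + 2*|-6|^2 + 2*|1|^2 + 2*|sqrt(3)|^2 + 6*|-2|^2 + 6*|2|^2]
  = (1/24)[(100) + (4) + (6) + (2) + (72) + (2) + (6) + (24) + (24)] = 240/24 = 10.
A character is irreducible iff <chi, chi> = 1, so this representation is reducible.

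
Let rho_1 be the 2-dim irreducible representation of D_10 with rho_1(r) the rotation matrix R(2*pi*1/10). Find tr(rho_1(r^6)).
chi_{rho_1}(r^6) = 2*cos(2*pi*1*6/10) = -sqrt(5)/2 - 1/2

Reasoning: rho_1(r^6) is rotation by angle 2*pi*1*6/10, whose trace is 2*cos(2*pi*1*6/10) = -sqrt(5)/2 - 1/2.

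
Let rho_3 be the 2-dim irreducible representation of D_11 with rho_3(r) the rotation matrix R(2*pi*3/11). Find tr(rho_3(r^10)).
chi_{rho_3}(r^10) = 2*cos(2*pi*3*10/11) = -2*cos(5*pi/11)

Proof sketch: rho_3(r^10) is rotation by angle 2*pi*3*10/11, whose trace is 2*cos(2*pi*3*10/11) = -2*cos(5*pi/11).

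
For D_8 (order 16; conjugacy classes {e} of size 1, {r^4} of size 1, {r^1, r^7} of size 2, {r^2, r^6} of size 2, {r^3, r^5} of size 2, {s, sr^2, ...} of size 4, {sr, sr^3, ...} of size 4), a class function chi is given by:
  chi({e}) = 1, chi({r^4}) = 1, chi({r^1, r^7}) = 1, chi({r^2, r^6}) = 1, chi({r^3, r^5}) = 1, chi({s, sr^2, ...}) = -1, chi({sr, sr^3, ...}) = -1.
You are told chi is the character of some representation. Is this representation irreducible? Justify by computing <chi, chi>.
Irreducible: <chi, chi> = 1.

Solution. <chi, chi> = (1/|G|) sum_C |C| * |chi(C)|^2 = (1/16)[1*|1|^2 + 1*|1|^2 + 2*|1|^2 + 2*|1|^2 + 2*|1|^2 + 4*|-1|^2 + 4*|-1|^2]
  = (1/16)[(1) + (1) + (2) + (2) + (2) + (4) + (4)] = 16/16 = 1.
A character is irreducible iff <chi, chi> = 1, so this representation is irreducible.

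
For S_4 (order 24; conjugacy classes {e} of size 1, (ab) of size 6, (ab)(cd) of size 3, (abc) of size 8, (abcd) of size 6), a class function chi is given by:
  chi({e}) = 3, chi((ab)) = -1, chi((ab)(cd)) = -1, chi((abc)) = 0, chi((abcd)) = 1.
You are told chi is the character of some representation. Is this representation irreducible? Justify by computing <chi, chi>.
Irreducible: <chi, chi> = 1.

Proof sketch: <chi, chi> = (1/|G|) sum_C |C| * |chi(C)|^2 = (1/24)[1*|3|^2 + 6*|-1|^2 + 3*|-1|^2 + 8*|0|^2 + 6*|1|^2]
  = (1/24)[(9) + (6) + (3) + (0) + (6)] = 24/24 = 1.
A character is irreducible iff <chi, chi> = 1, so this representation is irreducible.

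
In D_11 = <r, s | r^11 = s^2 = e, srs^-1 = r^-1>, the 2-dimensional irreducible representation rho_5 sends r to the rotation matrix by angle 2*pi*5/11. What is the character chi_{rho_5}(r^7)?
chi_{rho_5}(r^7) = 2*cos(2*pi*5*7/11) = 2*cos(70*pi/11)

rho_5(r^7) is rotation by angle 2*pi*5*7/11, whose trace is 2*cos(2*pi*5*7/11) = 2*cos(70*pi/11).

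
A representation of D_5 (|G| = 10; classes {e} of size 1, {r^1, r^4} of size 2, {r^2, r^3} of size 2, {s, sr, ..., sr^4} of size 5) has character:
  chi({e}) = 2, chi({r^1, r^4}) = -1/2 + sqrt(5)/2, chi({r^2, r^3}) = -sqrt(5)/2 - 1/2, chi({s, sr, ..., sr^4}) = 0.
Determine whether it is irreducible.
Irreducible: <chi, chi> = 1.

Why: <chi, chi> = (1/|G|) sum_C |C| * |chi(C)|^2 = (1/10)[1*|2|^2 + 2*|-1/2 + sqrt(5)/2|^2 + 2*|-sqrt(5)/2 - 1/2|^2 + 5*|0|^2]
  = (1/10)[(4) + (3 - sqrt(5)) + (sqrt(5) + 3) + (0)] = 10/10 = 1.
A character is irreducible iff <chi, chi> = 1, so this representation is irreducible.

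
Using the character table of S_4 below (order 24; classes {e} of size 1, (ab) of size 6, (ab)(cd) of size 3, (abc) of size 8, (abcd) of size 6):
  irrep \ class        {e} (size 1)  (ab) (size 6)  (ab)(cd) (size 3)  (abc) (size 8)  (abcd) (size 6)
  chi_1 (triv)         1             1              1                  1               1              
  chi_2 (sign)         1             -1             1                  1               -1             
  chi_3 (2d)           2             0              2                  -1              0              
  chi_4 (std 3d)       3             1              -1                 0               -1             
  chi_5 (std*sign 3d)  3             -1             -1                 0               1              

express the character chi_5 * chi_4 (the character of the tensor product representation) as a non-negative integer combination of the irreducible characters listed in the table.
chi_5 tensor chi_4 = chi_2 + chi_3 + chi_4 + chi_5 (all other irreducibles have multiplicity 0).

The character of a tensor product is the pointwise product (chi_5 * chi_4)(C) = chi_5(C) * chi_4(C):
  {e}: (3)*(3), (ab): (-1)*(1), (ab)(cd): (-1)*(-1), (abc): (0)*(0), (abcd): (1)*(-1)
so (chi_5 * chi_4) takes values
  {e} -> 9, (ab) -> -1, (ab)(cd) -> 1, (abc) -> 0, (abcd) -> -1.
Now take the inner product of this character with each irreducible chi from the table, <chi_5*chi_4, chi> = (1/24) sum_C |C| (chi_5*chi_4)(C) conj(chi(C)):
  <chi_5*chi_4, chi_1> = (1/24)[1*(9)*conj(1) + 6*(-1)*conj(1) + 3*(1)*conj(1) + 8*(0)*conj(1) + 6*(-1)*conj(1)]
      = (1/24)[(9) + (-6) + (3) + (0) + (-6)] = 0/24 = 0
  <chi_5*chi_4, chi_2> = (1/24)[1*(9)*conj(1) + 6*(-1)*conj(-1) + 3*(1)*conj(1) + 8*(0)*conj(1) + 6*(-1)*conj(-1)]
      = (1/24)[(9) + (6) + (3) + (0) + (6)] = 24/24 = 1
  <chi_5*chi_4, chi_3> = (1/24)[1*(9)*conj(2) + 6*(-1)*conj(0) + 3*(1)*conj(2) + 8*(0)*conj(-1) + 6*(-1)*conj(0)]
      = (1/24)[(18) + (0) + (6) + (0) + (0)] = 24/24 = 1
  <chi_5*chi_4, chi_4> = (1/24)[1*(9)*conj(3) + 6*(-1)*conj(1) + 3*(1)*conj(-1) + 8*(0)*conj(0) + 6*(-1)*conj(-1)]
      = (1/24)[(27) + (-6) + (-3) + (0) + (6)] = 24/24 = 1
  <chi_5*chi_4, chi_5> = (1/24)[1*(9)*conj(3) + 6*(-1)*conj(-1) + 3*(1)*conj(-1) + 8*(0)*conj(0) + 6*(-1)*conj(1)]
      = (1/24)[(27) + (6) + (-3) + (0) + (-6)] = 24/24 = 1
Hence the multiplicities are chi_2: 1, chi_3: 1, chi_4: 1, chi_5: 1. Dimension check: dim(chi_5)*dim(chi_4) = 3*3 = 9 and sum (mult * dim) = 1*1 + 1*2 + 1*3 + 1*3 = 9.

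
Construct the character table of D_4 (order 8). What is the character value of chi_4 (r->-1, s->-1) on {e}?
Conjugacy classes: {e} of size 1, {r^2} of size 1, {r^1, r^3} of size 2, {s, sr^2, ...} of size 2, {sr, sr^3, ...} of size 2.
Character table:
  irrep \ class              {e} (size 1)  {r^2} (size 1)  {r^1, r^3} (size 2)  {s, sr^2, ...} (size 2)  {sr, sr^3, ...} (size 2)
  chi_1 (triv)               1             1               1                    1                        1                       
  chi_2 (sign: r->1, s->-1)  1             1               1                    -1                       -1                      
  chi_3 (r->-1, s->1)        1             1               -1                   1                        -1                      
  chi_4 (r->-1, s->-1)       1             1               -1                   -1                       1                       
  chi_5 (2d, j=1)            2             -2              0                    0                        0                       

Spot check: chi_4 (r->-1, s->-1) on {e} = 1.

Derivation: D_4 has order 2*4 = 8 with 5 conjugacy classes, hence 5 irreducibles. Sum of squared dims 1 + 1 + 1 + 1 + 4 = 8 = |G|. Linear characters come from the abelianisation; the 2-dimensional irreps have character r^k -> 2*cos(2*pi*j*k/4), reflections -> 0.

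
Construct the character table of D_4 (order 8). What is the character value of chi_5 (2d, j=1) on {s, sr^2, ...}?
Conjugacy classes: {e} of size 1, {r^2} of size 1, {r^1, r^3} of size 2, {s, sr^2, ...} of size 2, {sr, sr^3, ...} of size 2.
Character table:
  irrep \ class              {e} (size 1)  {r^2} (size 1)  {r^1, r^3} (size 2)  {s, sr^2, ...} (size 2)  {sr, sr^3, ...} (size 2)
  chi_1 (triv)               1             1               1                    1                        1                       
  chi_2 (sign: r->1, s->-1)  1             1               1                    -1                       -1                      
  chi_3 (r->-1, s->1)        1             1               -1                   1                        -1                      
  chi_4 (r->-1, s->-1)       1             1               -1                   -1                       1                       
  chi_5 (2d, j=1)            2             -2              0                    0                        0                       

Spot check: chi_5 (2d, j=1) on {s, sr^2, ...} = 0.

Working: D_4 has order 2*4 = 8 with 5 conjugacy classes, hence 5 irreducibles. Sum of squared dims 1 + 1 + 1 + 1 + 4 = 8 = |G|. Linear characters come from the abelianisation; the 2-dimensional irreps have character r^k -> 2*cos(2*pi*j*k/4), reflections -> 0.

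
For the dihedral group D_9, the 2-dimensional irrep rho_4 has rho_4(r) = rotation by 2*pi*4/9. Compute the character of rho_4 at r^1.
chi_{rho_4}(r^1) = 2*cos(2*pi*4*1/9) = -2*cos(pi/9)

Working: rho_4(r^1) is rotation by angle 2*pi*4*1/9, whose trace is 2*cos(2*pi*4*1/9) = -2*cos(pi/9).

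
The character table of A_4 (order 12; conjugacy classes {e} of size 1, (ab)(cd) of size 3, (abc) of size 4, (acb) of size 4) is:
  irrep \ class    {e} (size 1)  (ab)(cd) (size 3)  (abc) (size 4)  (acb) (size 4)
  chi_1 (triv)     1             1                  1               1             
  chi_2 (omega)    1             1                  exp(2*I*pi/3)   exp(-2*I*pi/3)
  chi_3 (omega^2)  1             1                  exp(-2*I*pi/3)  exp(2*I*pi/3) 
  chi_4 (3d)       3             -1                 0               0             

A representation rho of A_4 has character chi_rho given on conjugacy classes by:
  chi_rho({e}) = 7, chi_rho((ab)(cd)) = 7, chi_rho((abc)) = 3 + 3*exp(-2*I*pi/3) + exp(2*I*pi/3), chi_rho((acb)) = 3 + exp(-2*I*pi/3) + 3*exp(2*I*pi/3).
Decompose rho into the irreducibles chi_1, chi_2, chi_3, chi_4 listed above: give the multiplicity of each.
Multiplicities: chi_1: 3, chi_2: 1, chi_3: 3, chi_4: 0.

Why: Use <chi_rho, chi> = (1/|G|) sum_C |C| * chi_rho(C) * conj(chi(C)) with |G| = 12 for each irreducible chi in the table:
  <chi_rho, chi_1> = (1/12)[1*(7)*conj(1) + 3*(7)*conj(1) + 4*(3 + 3*exp(-2*I*pi/3) + exp(2*I*pi/3))*conj(1) + 4*(3 + exp(-2*I*pi/3) + 3*exp(2*I*pi/3))*conj(1)]
      = (1/12)[(7) + (21) + (12 + 12*exp(-2*I*pi/3) + 4*exp(2*I*pi/3)) + (12 + 4*exp(-2*I*pi/3) + 12*exp(2*I*pi/3))] = 36/12 = 3
  <chi_rho, chi_2> = (1/12)[1*(7)*conj(1) + 3*(7)*conj(1) + 4*(3 + 3*exp(-2*I*pi/3) + exp(2*I*pi/3))*conj(exp(2*I*pi/3)) + 4*(3 + exp(-2*I*pi/3) + 3*exp(2*I*pi/3))*conj(exp(-2*I*pi/3))]
      = (1/12)[(7) + (21) + (-8) + (-8)] = 12/12 = 1
  <chi_rho, chi_3> = (1/12)[1*(7)*conj(1) + 3*(7)*conj(1) + 4*(3 + 3*exp(-2*I*pi/3) + exp(2*I*pi/3))*conj(exp(-2*I*pi/3)) + 4*(3 + exp(-2*I*pi/3) + 3*exp(2*I*pi/3))*conj(exp(2*I*pi/3))]
      = (1/12)[(7) + (21) + (12 + 4*exp(-2*I*pi/3) + 12*exp(2*I*pi/3)) + (12 + 12*exp(-2*I*pi/3) + 4*exp(2*I*pi/3))] = 36/12 = 3
  <chi_rho, chi_4> = (1/12)[1*(7)*conj(3) + 3*(7)*conj(-1) + 4*(3 + 3*exp(-2*I*pi/3) + exp(2*I*pi/3))*conj(0) + 4*(3 + exp(-2*I*pi/3) + 3*exp(2*I*pi/3))*conj(0)]
      = (1/12)[(21) + (-21) + (0) + (0)] = 0/12 = 0
(Exp terms are combined using exp(i*s)*conj(exp(i*t)) = exp(i*(s-t)), and sums of them are collapsed using the identity that for every m > 1 the m distinct m-th roots of unity sum to 0, e.g. 1 + exp(2*I*pi/3) + exp(-2*I*pi/3) = 0.)
Dimension check: dim(rho) = sum (mult * dim) = 3*1 + 1*1 + 3*1 + 0*3 = 7 = chi_rho(e) = 7.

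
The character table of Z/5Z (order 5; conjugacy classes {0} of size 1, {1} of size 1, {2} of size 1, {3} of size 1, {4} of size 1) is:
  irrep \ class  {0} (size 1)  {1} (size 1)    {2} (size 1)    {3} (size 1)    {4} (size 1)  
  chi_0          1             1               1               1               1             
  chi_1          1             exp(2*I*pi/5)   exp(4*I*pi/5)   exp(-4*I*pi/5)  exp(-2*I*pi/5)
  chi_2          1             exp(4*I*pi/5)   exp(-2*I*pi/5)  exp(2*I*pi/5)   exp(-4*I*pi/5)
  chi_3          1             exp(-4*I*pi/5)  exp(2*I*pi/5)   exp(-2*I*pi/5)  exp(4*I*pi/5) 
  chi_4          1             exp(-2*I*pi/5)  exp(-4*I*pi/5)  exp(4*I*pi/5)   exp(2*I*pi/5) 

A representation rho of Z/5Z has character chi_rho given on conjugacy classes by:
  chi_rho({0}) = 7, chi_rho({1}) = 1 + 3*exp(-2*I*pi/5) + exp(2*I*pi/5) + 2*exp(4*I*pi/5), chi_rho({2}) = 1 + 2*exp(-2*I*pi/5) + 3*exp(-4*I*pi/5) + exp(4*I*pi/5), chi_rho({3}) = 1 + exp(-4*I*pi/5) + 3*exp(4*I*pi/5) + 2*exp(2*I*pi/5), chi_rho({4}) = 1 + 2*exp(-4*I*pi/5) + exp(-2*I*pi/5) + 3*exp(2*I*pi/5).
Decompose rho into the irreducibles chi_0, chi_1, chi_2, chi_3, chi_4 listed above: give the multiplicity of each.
Multiplicities: chi_0: 1, chi_1: 1, chi_2: 2, chi_3: 0, chi_4: 3.

Why: Use <chi_rho, chi> = (1/|G|) sum_C |C| * chi_rho(C) * conj(chi(C)) with |G| = 5 for each irreducible chi in the table:
  <chi_rho, chi_0> = (1/5)[1*(7)*conj(1) + 1*(1 + 3*exp(-2*I*pi/5) + exp(2*I*pi/5) + 2*exp(4*I*pi/5))*conj(1) + 1*(1 + 2*exp(-2*I*pi/5) + 3*exp(-4*I*pi/5) + exp(4*I*pi/5))*conj(1) + 1*(1 + exp(-4*I*pi/5) + 3*exp(4*I*pi/5) + 2*exp(2*I*pi/5))*conj(1) + 1*(1 + 2*exp(-4*I*pi/5) + exp(-2*I*pi/5) + 3*exp(2*I*pi/5))*conj(1)]
      = (1/5)[(7) + (1 + 3*exp(-2*I*pi/5) + exp(2*I*pi/5) + 2*exp(4*I*pi/5)) + (1 + 2*exp(-2*I*pi/5) + 3*exp(-4*I*pi/5) + exp(4*I*pi/5)) + (1 + exp(-4*I*pi/5) + 3*exp(4*I*pi/5) + 2*exp(2*I*pi/5)) + (1 + 2*exp(-4*I*pi/5) + exp(-2*I*pi/5) + 3*exp(2*I*pi/5))] = 5/5 = 1
  <chi_rho, chi_1> = (1/5)[1*(7)*conj(1) + 1*(1 + 3*exp(-2*I*pi/5) + exp(2*I*pi/5) + 2*exp(4*I*pi/5))*conj(exp(2*I*pi/5)) + 1*(1 + 2*exp(-2*I*pi/5) + 3*exp(-4*I*pi/5) + exp(4*I*pi/5))*conj(exp(4*I*pi/5)) + 1*(1 + exp(-4*I*pi/5) + 3*exp(4*I*pi/5) + 2*exp(2*I*pi/5))*conj(exp(-4*I*pi/5)) + 1*(1 + 2*exp(-4*I*pi/5) + exp(-2*I*pi/5) + 3*exp(2*I*pi/5))*conj(exp(-2*I*pi/5))]
      = (1/5)[(7) + (1 + 3*exp(-4*I*pi/5) + exp(-2*I*pi/5) + 2*exp(2*I*pi/5)) + (1 + exp(-4*I*pi/5) + 2*exp(4*I*pi/5) + 3*exp(2*I*pi/5)) + (1 + 3*exp(-2*I*pi/5) + 2*exp(-4*I*pi/5) + exp(4*I*pi/5)) + (1 + 2*exp(-2*I*pi/5) + exp(2*I*pi/5) + 3*exp(4*I*pi/5))] = 5/5 = 1
  <chi_rho, chi_2> = (1/5)[1*(7)*conj(1) + 1*(1 + 3*exp(-2*I*pi/5) + exp(2*I*pi/5) + 2*exp(4*I*pi/5))*conj(exp(4*I*pi/5)) + 1*(1 + 2*exp(-2*I*pi/5) + 3*exp(-4*I*pi/5) + exp(4*I*pi/5))*conj(exp(-2*I*pi/5)) + 1*(1 + exp(-4*I*pi/5) + 3*exp(4*I*pi/5) + 2*exp(2*I*pi/5))*conj(exp(2*I*pi/5)) + 1*(1 + 2*exp(-4*I*pi/5) + exp(-2*I*pi/5) + 3*exp(2*I*pi/5))*conj(exp(-4*I*pi/5))]
      = (1/5)[(7) + (2 + exp(-2*I*pi/5) + exp(-4*I*pi/5) + 3*exp(4*I*pi/5)) + (2 + 3*exp(-2*I*pi/5) + exp(-4*I*pi/5) + exp(2*I*pi/5)) + (2 + exp(-2*I*pi/5) + exp(4*I*pi/5) + 3*exp(2*I*pi/5)) + (2 + 3*exp(-4*I*pi/5) + exp(4*I*pi/5) + exp(2*I*pi/5))] = 10/5 = 2
  <chi_rho, chi_3> = (1/5)[1*(7)*conj(1) + 1*(1 + 3*exp(-2*I*pi/5) + exp(2*I*pi/5) + 2*exp(4*I*pi/5))*conj(exp(-4*I*pi/5)) + 1*(1 + 2*exp(-2*I*pi/5) + 3*exp(-4*I*pi/5) + exp(4*I*pi/5))*conj(exp(2*I*pi/5)) + 1*(1 + exp(-4*I*pi/5) + 3*exp(4*I*pi/5) + 2*exp(2*I*pi/5))*conj(exp(-2*I*pi/5)) + 1*(1 + 2*exp(-4*I*pi/5) + exp(-2*I*pi/5) + 3*exp(2*I*pi/5))*conj(exp(4*I*pi/5))]
      = (1/5)[(7) + (2*exp(-2*I*pi/5) + exp(-4*I*pi/5) + exp(4*I*pi/5) + 3*exp(2*I*pi/5)) + (2*exp(-4*I*pi/5) + exp(-2*I*pi/5) + exp(2*I*pi/5) + 3*exp(4*I*pi/5)) + (3*exp(-4*I*pi/5) + exp(-2*I*pi/5) + exp(2*I*pi/5) + 2*exp(4*I*pi/5)) + (3*exp(-2*I*pi/5) + exp(-4*I*pi/5) + exp(4*I*pi/5) + 2*exp(2*I*pi/5))] = 0/5 = 0
  <chi_rho, chi_4> = (1/5)[1*(7)*conj(1) + 1*(1 + 3*exp(-2*I*pi/5) + exp(2*I*pi/5) + 2*exp(4*I*pi/5))*conj(exp(-2*I*pi/5)) + 1*(1 + 2*exp(-2*I*pi/5) + 3*exp(-4*I*pi/5) + exp(4*I*pi/5))*conj(exp(-4*I*pi/5)) + 1*(1 + exp(-4*I*pi/5) + 3*exp(4*I*pi/5) + 2*exp(2*I*pi/5))*conj(exp(4*I*pi/5)) + 1*(1 + 2*exp(-4*I*pi/5) + exp(-2*I*pi/5) + 3*exp(2*I*pi/5))*conj(exp(2*I*pi/5))]
      = (1/5)[(7) + (3 + 2*exp(-4*I*pi/5) + exp(4*I*pi/5) + exp(2*I*pi/5)) + (3 + exp(-2*I*pi/5) + exp(4*I*pi/5) + 2*exp(2*I*pi/5)) + (3 + 2*exp(-2*I*pi/5) + exp(-4*I*pi/5) + exp(2*I*pi/5)) + (3 + exp(-2*I*pi/5) + exp(-4*I*pi/5) + 2*exp(4*I*pi/5))] = 15/5 = 3
(Exp terms are combined using exp(i*s)*conj(exp(i*t)) = exp(i*(s-t)), and sums of them are collapsed using the identity that for every m > 1 the m distinct m-th roots of unity sum to 0, e.g. 1 + exp(2*I*pi/3) + exp(-2*I*pi/3) = 0.)
Dimension check: dim(rho) = sum (mult * dim) = 1*1 + 1*1 + 2*1 + 0*1 + 3*1 = 7 = chi_rho(e) = 7.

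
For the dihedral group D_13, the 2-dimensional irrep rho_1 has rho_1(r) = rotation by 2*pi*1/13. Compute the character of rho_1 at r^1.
chi_{rho_1}(r^1) = 2*cos(2*pi*1*1/13) = 2*cos(2*pi/13)

Proof sketch: rho_1(r^1) is rotation by angle 2*pi*1*1/13, whose trace is 2*cos(2*pi*1*1/13) = 2*cos(2*pi/13).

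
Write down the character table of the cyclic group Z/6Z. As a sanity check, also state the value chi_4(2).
Character table of Z/6Z (irreps indexed chi_0,...,chi_5 with chi_k(m) = zeta_6^(k*m), zeta_6 = exp(2*pi*i/6)):
  irrep \ class  {0} (size 1)  {1} (size 1)    {2} (size 1)    {3} (size 1)  {4} (size 1)    {5} (size 1)  
  chi_0          1             1               1               1             1               1             
  chi_1          1             exp(I*pi/3)     exp(2*I*pi/3)   -1            exp(-2*I*pi/3)  exp(-I*pi/3)  
  chi_2          1             exp(2*I*pi/3)   exp(-2*I*pi/3)  1             exp(2*I*pi/3)   exp(-2*I*pi/3)
  chi_3          1             -1              1               -1            1               -1            
  chi_4          1             exp(-2*I*pi/3)  exp(2*I*pi/3)   1             exp(-2*I*pi/3)  exp(2*I*pi/3) 
  chi_5          1             exp(-I*pi/3)    exp(-2*I*pi/3)  -1            exp(2*I*pi/3)   exp(I*pi/3)   

Spot check: chi_4(2) = zeta_6^(4*2) = zeta_6^8 = exp(2*I*pi/3).

Derivation: Z/6Z is abelian, so all 6 irreducible complex representations are 1-dimensional. They are given by chi_k(m) = zeta_6^(k*m) for k = 0,...,5. Row orthogonality: sum_m chi_k(m) conj(chi_l(m)) = 6 * [k = l].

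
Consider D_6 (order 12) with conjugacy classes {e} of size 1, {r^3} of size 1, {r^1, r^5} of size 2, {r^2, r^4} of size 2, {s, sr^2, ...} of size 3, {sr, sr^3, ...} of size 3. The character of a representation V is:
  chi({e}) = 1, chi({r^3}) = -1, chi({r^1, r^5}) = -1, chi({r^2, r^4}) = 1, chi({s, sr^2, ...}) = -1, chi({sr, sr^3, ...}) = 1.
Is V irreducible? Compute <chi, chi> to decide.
Irreducible: <chi, chi> = 1.

Derivation: <chi, chi> = (1/|G|) sum_C |C| * |chi(C)|^2 = (1/12)[1*|1|^2 + 1*|-1|^2 + 2*|-1|^2 + 2*|1|^2 + 3*|-1|^2 + 3*|1|^2]
  = (1/12)[(1) + (1) + (2) + (2) + (3) + (3)] = 12/12 = 1.
A character is irreducible iff <chi, chi> = 1, so this representation is irreducible.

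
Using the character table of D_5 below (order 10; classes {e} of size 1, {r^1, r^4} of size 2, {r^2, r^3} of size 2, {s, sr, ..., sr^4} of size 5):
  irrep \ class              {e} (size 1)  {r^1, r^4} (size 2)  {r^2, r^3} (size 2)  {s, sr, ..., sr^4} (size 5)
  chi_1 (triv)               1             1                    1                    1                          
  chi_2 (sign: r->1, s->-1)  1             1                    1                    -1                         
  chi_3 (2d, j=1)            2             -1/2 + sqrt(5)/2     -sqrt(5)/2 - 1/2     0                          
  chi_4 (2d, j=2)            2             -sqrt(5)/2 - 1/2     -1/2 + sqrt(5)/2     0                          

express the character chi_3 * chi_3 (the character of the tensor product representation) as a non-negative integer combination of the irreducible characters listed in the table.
chi_3 tensor chi_3 = chi_1 + chi_2 + chi_4 (all other irreducibles have multiplicity 0).

The character of a tensor product is the pointwise product (chi_3 * chi_3)(C) = chi_3(C) * chi_3(C):
  {e}: (2)*(2), {r^1, r^4}: (-1/2 + sqrt(5)/2)*(-1/2 + sqrt(5)/2), {r^2, r^3}: (-sqrt(5)/2 - 1/2)*(-sqrt(5)/2 - 1/2), {s, sr, ..., sr^4}: (0)*(0)
so (chi_3 * chi_3) takes values
  {e} -> 4, {r^1, r^4} -> 3/2 - sqrt(5)/2, {r^2, r^3} -> sqrt(5)/2 + 3/2, {s, sr, ..., sr^4} -> 0.
Now take the inner product of this character with each irreducible chi from the table, <chi_3*chi_3, chi> = (1/10) sum_C |C| (chi_3*chi_3)(C) conj(chi(C)):
  <chi_3*chi_3, chi_1> = (1/10)[1*(4)*conj(1) + 2*(3/2 - sqrt(5)/2)*conj(1) + 2*(sqrt(5)/2 + 3/2)*conj(1) + 5*(0)*conj(1)]
      = (1/10)[(4) + (3 - sqrt(5)) + (sqrt(5) + 3) + (0)] = 10/10 = 1
  <chi_3*chi_3, chi_2> = (1/10)[1*(4)*conj(1) + 2*(3/2 - sqrt(5)/2)*conj(1) + 2*(sqrt(5)/2 + 3/2)*conj(1) + 5*(0)*conj(-1)]
      = (1/10)[(4) + (3 - sqrt(5)) + (sqrt(5) + 3) + (0)] = 10/10 = 1
  <chi_3*chi_3, chi_3> = (1/10)[1*(4)*conj(2) + 2*(3/2 - sqrt(5)/2)*conj(-1/2 + sqrt(5)/2) + 2*(sqrt(5)/2 + 3/2)*conj(-sqrt(5)/2 - 1/2) + 5*(0)*conj(0)]
      = (1/10)[(8) + (-4 + 2*sqrt(5)) + (-2*sqrt(5) - 4) + (0)] = 0/10 = 0
  <chi_3*chi_3, chi_4> = (1/10)[1*(4)*conj(2) + 2*(3/2 - sqrt(5)/2)*conj(-sqrt(5)/2 - 1/2) + 2*(sqrt(5)/2 + 3/2)*conj(-1/2 + sqrt(5)/2) + 5*(0)*conj(0)]
      = (1/10)[(8) + (1 - sqrt(5)) + (1 + sqrt(5)) + (0)] = 10/10 = 1
Hence the multiplicities are chi_1: 1, chi_2: 1, chi_4: 1. Dimension check: dim(chi_3)*dim(chi_3) = 2*2 = 4 and sum (mult * dim) = 1*1 + 1*1 + 1*2 = 4.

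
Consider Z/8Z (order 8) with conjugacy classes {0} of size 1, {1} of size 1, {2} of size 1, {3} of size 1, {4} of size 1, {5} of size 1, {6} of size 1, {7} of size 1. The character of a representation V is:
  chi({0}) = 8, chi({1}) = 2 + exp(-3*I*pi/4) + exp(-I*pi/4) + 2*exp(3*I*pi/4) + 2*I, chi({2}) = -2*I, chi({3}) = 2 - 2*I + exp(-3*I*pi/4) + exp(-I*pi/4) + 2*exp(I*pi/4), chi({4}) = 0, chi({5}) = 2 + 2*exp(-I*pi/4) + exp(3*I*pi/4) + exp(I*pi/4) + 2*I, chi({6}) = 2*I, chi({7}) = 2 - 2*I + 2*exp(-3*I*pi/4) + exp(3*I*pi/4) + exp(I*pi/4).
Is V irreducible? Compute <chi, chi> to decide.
Not irreducible (reducible): <chi, chi> = 14 > 1.

Argument: <chi, chi> = (1/|G|) sum_C |C| * |chi(C)|^2 = (1/8)[1*|8|^2 + 1*|2 + exp(-3*I*pi/4) + exp(-I*pi/4) + 2*exp(3*I*pi/4) + 2*I|^2 + 1*|-2*I|^2 + 1*|2 - 2*I + exp(-3*I*pi/4) + exp(-I*pi/4) + 2*exp(I*pi/4)|^2 + 1*|0|^2 + 1*|2 + 2*exp(-I*pi/4) + exp(3*I*pi/4) + exp(I*pi/4) + 2*I|^2 + 1*|2*I|^2 + 1*|2 - 2*I + 2*exp(-3*I*pi/4) + exp(3*I*pi/4) + exp(I*pi/4)|^2]
  = (1/8)[(64) + (10 + 4*exp(-3*I*pi/4) + 4*exp(-I*pi/4) + 8*exp(3*I*pi/4)) + (4) + (10 + 8*exp(-I*pi/4) + 4*exp(3*I*pi/4) + 4*exp(I*pi/4)) + (0) + (10 + 8*exp(-I*pi/4) + 4*exp(3*I*pi/4) + 4*exp(I*pi/4)) + (4) + (10 + 4*exp(-3*I*pi/4) + 4*exp(-I*pi/4) + 8*exp(3*I*pi/4))] = 112/8 = 14.
(Exp terms are combined using exp(i*s)*conj(exp(i*t)) = exp(i*(s-t)), and sums of them are collapsed using the identity that for every m > 1 the m distinct m-th roots of unity sum to 0, e.g. 1 + exp(2*I*pi/3) + exp(-2*I*pi/3) = 0.)
A character is irreducible iff <chi, chi> = 1, so this representation is reducible.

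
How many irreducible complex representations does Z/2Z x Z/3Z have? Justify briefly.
6

Working: The number of irreducible complex representations of a finite group equals its number of conjugacy classes. Z/2Z x Z/3Z is abelian of order 6, so every element is its own conjugacy class: 6 classes, so Z/2Z x Z/3Z (order 6) has exactly 6 irreducible complex representations.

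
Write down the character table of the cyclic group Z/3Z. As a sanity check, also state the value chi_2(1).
Character table of Z/3Z (irreps indexed chi_0,...,chi_2 with chi_k(m) = zeta_3^(k*m), zeta_3 = exp(2*pi*i/3)):
  irrep \ class  {0} (size 1)  {1} (size 1)    {2} (size 1)  
  chi_0          1             1               1             
  chi_1          1             exp(2*I*pi/3)   exp(-2*I*pi/3)
  chi_2          1             exp(-2*I*pi/3)  exp(2*I*pi/3) 

Spot check: chi_2(1) = zeta_3^(2*1) = zeta_3^2 = exp(-2*I*pi/3).

Justification: Z/3Z is abelian, so all 3 irreducible complex representations are 1-dimensional. They are given by chi_k(m) = zeta_3^(k*m) for k = 0,...,2. Row orthogonality: sum_m chi_k(m) conj(chi_l(m)) = 3 * [k = l].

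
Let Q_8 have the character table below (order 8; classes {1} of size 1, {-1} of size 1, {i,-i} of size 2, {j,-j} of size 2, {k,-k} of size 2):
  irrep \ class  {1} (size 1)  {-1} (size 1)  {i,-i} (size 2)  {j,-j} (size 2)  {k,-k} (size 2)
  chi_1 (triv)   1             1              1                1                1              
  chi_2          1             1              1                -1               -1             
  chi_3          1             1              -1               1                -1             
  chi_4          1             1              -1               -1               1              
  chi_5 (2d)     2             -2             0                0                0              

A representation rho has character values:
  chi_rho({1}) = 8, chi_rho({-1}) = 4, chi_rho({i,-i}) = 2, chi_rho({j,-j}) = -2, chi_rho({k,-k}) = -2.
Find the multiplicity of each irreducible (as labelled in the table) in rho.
Multiplicities: chi_1: 1, chi_2: 3, chi_3: 1, chi_4: 1, chi_5: 1.

Why: Use <chi_rho, chi> = (1/|G|) sum_C |C| * chi_rho(C) * conj(chi(C)) with |G| = 8 for each irreducible chi in the table:
  <chi_rho, chi_1> = (1/8)[1*(8)*conj(1) + 1*(4)*conj(1) + 2*(2)*conj(1) + 2*(-2)*conj(1) + 2*(-2)*conj(1)]
      = (1/8)[(8) + (4) + (4) + (-4) + (-4)] = 8/8 = 1
  <chi_rho, chi_2> = (1/8)[1*(8)*conj(1) + 1*(4)*conj(1) + 2*(2)*conj(1) + 2*(-2)*conj(-1) + 2*(-2)*conj(-1)]
      = (1/8)[(8) + (4) + (4) + (4) + (4)] = 24/8 = 3
  <chi_rho, chi_3> = (1/8)[1*(8)*conj(1) + 1*(4)*conj(1) + 2*(2)*conj(-1) + 2*(-2)*conj(1) + 2*(-2)*conj(-1)]
      = (1/8)[(8) + (4) + (-4) + (-4) + (4)] = 8/8 = 1
  <chi_rho, chi_4> = (1/8)[1*(8)*conj(1) + 1*(4)*conj(1) + 2*(2)*conj(-1) + 2*(-2)*conj(-1) + 2*(-2)*conj(1)]
      = (1/8)[(8) + (4) + (-4) + (4) + (-4)] = 8/8 = 1
  <chi_rho, chi_5> = (1/8)[1*(8)*conj(2) + 1*(4)*conj(-2) + 2*(2)*conj(0) + 2*(-2)*conj(0) + 2*(-2)*conj(0)]
      = (1/8)[(16) + (-8) + (0) + (0) + (0)] = 8/8 = 1
Dimension check: dim(rho) = sum (mult * dim) = 1*1 + 3*1 + 1*1 + 1*1 + 1*2 = 8 = chi_rho(e) = 8.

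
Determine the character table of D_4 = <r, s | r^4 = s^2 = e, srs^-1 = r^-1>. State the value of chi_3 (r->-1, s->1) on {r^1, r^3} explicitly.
Conjugacy classes: {e} of size 1, {r^2} of size 1, {r^1, r^3} of size 2, {s, sr^2, ...} of size 2, {sr, sr^3, ...} of size 2.
Character table:
  irrep \ class              {e} (size 1)  {r^2} (size 1)  {r^1, r^3} (size 2)  {s, sr^2, ...} (size 2)  {sr, sr^3, ...} (size 2)
  chi_1 (triv)               1             1               1                    1                        1                       
  chi_2 (sign: r->1, s->-1)  1             1               1                    -1                       -1                      
  chi_3 (r->-1, s->1)        1             1               -1                   1                        -1                      
  chi_4 (r->-1, s->-1)       1             1               -1                   -1                       1                       
  chi_5 (2d, j=1)            2             -2              0                    0                        0                       

Spot check: chi_3 (r->-1, s->1) on {r^1, r^3} = -1.

Working: D_4 has order 2*4 = 8 with 5 conjugacy classes, hence 5 irreducibles. Sum of squared dims 1 + 1 + 1 + 1 + 4 = 8 = |G|. Linear characters come from the abelianisation; the 2-dimensional irreps have character r^k -> 2*cos(2*pi*j*k/4), reflections -> 0.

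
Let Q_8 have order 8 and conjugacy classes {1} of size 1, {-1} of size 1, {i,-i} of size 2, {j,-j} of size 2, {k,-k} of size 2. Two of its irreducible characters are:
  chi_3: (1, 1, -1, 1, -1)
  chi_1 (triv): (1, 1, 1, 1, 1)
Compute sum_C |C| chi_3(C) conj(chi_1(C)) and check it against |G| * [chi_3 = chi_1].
Sum = 0; so <chi_3, chi_1> = 0 (distinct irreducibles are orthogonal).

Reasoning: Compute term by term over conjugacy classes (|C| * chi_3(C) * conj(chi_1(C))):
  1*(1)*conj(1) + 1*(1)*conj(1) + 2*(-1)*conj(1) + 2*(1)*conj(1) + 2*(-1)*conj(1)
  = (1) + (1) + (-2) + (2) + (-2)
  = 0.
Dividing by |G| = 8 gives 0/8 = 0, matching the row-orthogonality relation <chi_3, chi_1> = [chi_3 = chi_1].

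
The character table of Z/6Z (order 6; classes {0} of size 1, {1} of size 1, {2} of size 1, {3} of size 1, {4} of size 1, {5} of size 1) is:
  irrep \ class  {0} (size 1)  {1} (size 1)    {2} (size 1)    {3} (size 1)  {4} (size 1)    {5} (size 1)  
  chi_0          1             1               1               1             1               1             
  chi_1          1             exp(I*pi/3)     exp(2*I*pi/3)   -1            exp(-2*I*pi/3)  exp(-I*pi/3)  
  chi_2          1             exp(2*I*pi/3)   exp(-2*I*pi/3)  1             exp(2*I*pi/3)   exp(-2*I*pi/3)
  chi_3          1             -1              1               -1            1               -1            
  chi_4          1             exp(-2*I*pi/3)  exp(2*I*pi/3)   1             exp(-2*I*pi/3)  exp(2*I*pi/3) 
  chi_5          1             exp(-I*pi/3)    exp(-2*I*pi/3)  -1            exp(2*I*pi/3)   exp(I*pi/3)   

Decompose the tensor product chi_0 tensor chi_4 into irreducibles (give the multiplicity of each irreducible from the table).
chi_0 tensor chi_4 = chi_4 (all other irreducibles have multiplicity 0).

Why: The character of a tensor product is the pointwise product (chi_0 * chi_4)(C) = chi_0(C) * chi_4(C):
  {0}: (1)*(1), {1}: (1)*(exp(-2*I*pi/3)), {2}: (1)*(exp(2*I*pi/3)), {3}: (1)*(1), {4}: (1)*(exp(-2*I*pi/3)), {5}: (1)*(exp(2*I*pi/3))
so (chi_0 * chi_4) takes values
  {0} -> 1, {1} -> exp(-2*I*pi/3), {2} -> exp(2*I*pi/3), {3} -> 1, {4} -> exp(-2*I*pi/3), {5} -> exp(2*I*pi/3).
Now take the inner product of this character with each irreducible chi from the table, <chi_0*chi_4, chi> = (1/6) sum_C |C| (chi_0*chi_4)(C) conj(chi(C)):
  <chi_0*chi_4, chi_0> = (1/6)[1*(1)*conj(1) + 1*(exp(-2*I*pi/3))*conj(1) + 1*(exp(2*I*pi/3))*conj(1) + 1*(1)*conj(1) + 1*(exp(-2*I*pi/3))*conj(1) + 1*(exp(2*I*pi/3))*conj(1)]
      = (1/6)[(1) + (exp(-2*I*pi/3)) + (exp(2*I*pi/3)) + (1) + (exp(-2*I*pi/3)) + (exp(2*I*pi/3))] = 0/6 = 0
  <chi_0*chi_4, chi_1> = (1/6)[1*(1)*conj(1) + 1*(exp(-2*I*pi/3))*conj(exp(I*pi/3)) + 1*(exp(2*I*pi/3))*conj(exp(2*I*pi/3)) + 1*(1)*conj(-1) + 1*(exp(-2*I*pi/3))*conj(exp(-2*I*pi/3)) + 1*(exp(2*I*pi/3))*conj(exp(-I*pi/3))]
      = (1/6)[(1) + (-1) + (1) + (-1) + (1) + (-1)] = 0/6 = 0
  <chi_0*chi_4, chi_2> = (1/6)[1*(1)*conj(1) + 1*(exp(-2*I*pi/3))*conj(exp(2*I*pi/3)) + 1*(exp(2*I*pi/3))*conj(exp(-2*I*pi/3)) + 1*(1)*conj(1) + 1*(exp(-2*I*pi/3))*conj(exp(2*I*pi/3)) + 1*(exp(2*I*pi/3))*conj(exp(-2*I*pi/3))]
      = (1/6)[(1) + (exp(2*I*pi/3)) + (exp(-2*I*pi/3)) + (1) + (exp(2*I*pi/3)) + (exp(-2*I*pi/3))] = 0/6 = 0
  <chi_0*chi_4, chi_3> = (1/6)[1*(1)*conj(1) + 1*(exp(-2*I*pi/3))*conj(-1) + 1*(exp(2*I*pi/3))*conj(1) + 1*(1)*conj(-1) + 1*(exp(-2*I*pi/3))*conj(1) + 1*(exp(2*I*pi/3))*conj(-1)]
      = (1/6)[(1) + (-exp(-2*I*pi/3)) + (exp(2*I*pi/3)) + (-1) + (exp(-2*I*pi/3)) + (-exp(2*I*pi/3))] = 0/6 = 0
  <chi_0*chi_4, chi_4> = (1/6)[1*(1)*conj(1) + 1*(exp(-2*I*pi/3))*conj(exp(-2*I*pi/3)) + 1*(exp(2*I*pi/3))*conj(exp(2*I*pi/3)) + 1*(1)*conj(1) + 1*(exp(-2*I*pi/3))*conj(exp(-2*I*pi/3)) + 1*(exp(2*I*pi/3))*conj(exp(2*I*pi/3))]
      = (1/6)[(1) + (1) + (1) + (1) + (1) + (1)] = 6/6 = 1
  <chi_0*chi_4, chi_5> = (1/6)[1*(1)*conj(1) + 1*(exp(-2*I*pi/3))*conj(exp(-I*pi/3)) + 1*(exp(2*I*pi/3))*conj(exp(-2*I*pi/3)) + 1*(1)*conj(-1) + 1*(exp(-2*I*pi/3))*conj(exp(2*I*pi/3)) + 1*(exp(2*I*pi/3))*conj(exp(I*pi/3))]
      = (1/6)[(1) + (exp(-I*pi/3)) + (exp(-2*I*pi/3)) + (-1) + (exp(2*I*pi/3)) + (exp(I*pi/3))] = 0/6 = 0
(Exp terms are combined using exp(i*s)*conj(exp(i*t)) = exp(i*(s-t)), and sums of them are collapsed using the identity that for every m > 1 the m distinct m-th roots of unity sum to 0, e.g. 1 + exp(2*I*pi/3) + exp(-2*I*pi/3) = 0.)
Hence the multiplicities are chi_4: 1. Dimension check: dim(chi_0)*dim(chi_4) = 1*1 = 1 and sum (mult * dim) = 1*1 = 1.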